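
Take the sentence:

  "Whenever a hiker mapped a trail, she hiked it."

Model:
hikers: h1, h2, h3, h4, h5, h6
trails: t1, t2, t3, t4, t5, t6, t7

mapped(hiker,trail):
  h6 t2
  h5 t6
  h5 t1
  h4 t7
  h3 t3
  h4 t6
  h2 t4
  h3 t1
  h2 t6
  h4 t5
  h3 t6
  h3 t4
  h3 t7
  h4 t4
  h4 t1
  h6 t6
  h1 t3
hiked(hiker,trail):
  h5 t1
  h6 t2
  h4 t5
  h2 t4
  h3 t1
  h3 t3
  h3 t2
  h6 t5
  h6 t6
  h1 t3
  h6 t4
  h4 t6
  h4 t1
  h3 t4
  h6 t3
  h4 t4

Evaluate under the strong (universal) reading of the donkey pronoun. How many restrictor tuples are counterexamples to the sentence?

5

"it" takes "a trail" as antecedent — a donkey pronoun bound across the clause boundary.
Strong reading: for every (h,t) with mapped(h,t), hiked(h,t).
Restrictor pairs: (h1,t3) ✓  (h2,t4) ✓  (h2,t6) ✗  (h3,t1) ✓  (h3,t3) ✓  (h3,t4) ✓  (h3,t6) ✗  (h3,t7) ✗  (h4,t1) ✓  (h4,t4) ✓  (h4,t5) ✓  (h4,t6) ✓  (h4,t7) ✗  (h5,t1) ✓  (h5,t6) ✗  (h6,t2) ✓  (h6,t6) ✓
Counterexamples (restrictor pairs failing the scope): 5.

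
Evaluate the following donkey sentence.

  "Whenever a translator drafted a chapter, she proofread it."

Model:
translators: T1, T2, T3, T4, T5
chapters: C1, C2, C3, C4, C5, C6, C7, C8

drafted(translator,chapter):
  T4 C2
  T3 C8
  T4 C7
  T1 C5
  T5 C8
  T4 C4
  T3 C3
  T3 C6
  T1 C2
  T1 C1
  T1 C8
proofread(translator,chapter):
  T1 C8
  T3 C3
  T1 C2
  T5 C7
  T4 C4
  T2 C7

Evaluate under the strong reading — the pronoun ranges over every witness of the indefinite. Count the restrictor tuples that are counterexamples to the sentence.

7

"it" takes "a chapter" as antecedent — a donkey pronoun bound across the clause boundary.
Strong reading: for every (t,c) with drafted(t,c), proofread(t,c).
Restrictor pairs: (T1,C1) ✗  (T1,C2) ✓  (T1,C5) ✗  (T1,C8) ✓  (T3,C3) ✓  (T3,C6) ✗  (T3,C8) ✗  (T4,C2) ✗  (T4,C4) ✓  (T4,C7) ✗  (T5,C8) ✗
Counterexamples (restrictor pairs failing the scope): 7.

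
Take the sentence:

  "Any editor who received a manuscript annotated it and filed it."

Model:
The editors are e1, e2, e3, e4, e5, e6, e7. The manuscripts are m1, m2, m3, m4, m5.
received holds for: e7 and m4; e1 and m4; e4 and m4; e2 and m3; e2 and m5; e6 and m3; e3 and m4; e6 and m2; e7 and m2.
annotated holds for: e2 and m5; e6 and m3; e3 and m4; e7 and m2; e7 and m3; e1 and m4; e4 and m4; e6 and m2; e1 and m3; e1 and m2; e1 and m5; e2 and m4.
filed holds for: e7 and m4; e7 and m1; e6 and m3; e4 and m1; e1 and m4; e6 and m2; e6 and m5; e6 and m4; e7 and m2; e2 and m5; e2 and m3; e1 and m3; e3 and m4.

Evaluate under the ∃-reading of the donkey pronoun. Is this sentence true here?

False

"it" takes "a manuscript" as antecedent — a donkey pronoun bound across the clause boundary.
Weak reading: every editor e with some received-manuscript has at least one received-manuscript m such that annotated(e,m) ∧ filed(e,m).
Per editor: e1:✓  e2:✓  e3:✓  e4:✗  e6:✓  e7:✓
e4 has no witness among its received-manuscripts.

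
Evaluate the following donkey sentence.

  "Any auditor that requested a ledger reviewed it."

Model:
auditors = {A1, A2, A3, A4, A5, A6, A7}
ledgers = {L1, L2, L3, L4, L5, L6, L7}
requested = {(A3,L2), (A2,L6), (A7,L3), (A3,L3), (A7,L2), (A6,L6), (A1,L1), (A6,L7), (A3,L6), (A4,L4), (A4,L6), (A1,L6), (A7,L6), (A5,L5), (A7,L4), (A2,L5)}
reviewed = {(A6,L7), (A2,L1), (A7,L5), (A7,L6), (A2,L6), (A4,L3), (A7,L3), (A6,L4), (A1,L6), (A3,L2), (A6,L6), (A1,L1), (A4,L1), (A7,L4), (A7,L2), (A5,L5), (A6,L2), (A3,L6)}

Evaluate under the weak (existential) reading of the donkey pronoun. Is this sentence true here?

"it" takes "a ledger" as antecedent — a donkey pronoun bound across the clause boundary.
Weak reading: every auditor a with some requested-ledger has at least one requested-ledger l such that reviewed(a,l).
Per auditor: A1:✓  A2:✓  A3:✓  A4:✗  A5:✓  A6:✓  A7:✓
A4 has no witness among its requested-ledgers.

False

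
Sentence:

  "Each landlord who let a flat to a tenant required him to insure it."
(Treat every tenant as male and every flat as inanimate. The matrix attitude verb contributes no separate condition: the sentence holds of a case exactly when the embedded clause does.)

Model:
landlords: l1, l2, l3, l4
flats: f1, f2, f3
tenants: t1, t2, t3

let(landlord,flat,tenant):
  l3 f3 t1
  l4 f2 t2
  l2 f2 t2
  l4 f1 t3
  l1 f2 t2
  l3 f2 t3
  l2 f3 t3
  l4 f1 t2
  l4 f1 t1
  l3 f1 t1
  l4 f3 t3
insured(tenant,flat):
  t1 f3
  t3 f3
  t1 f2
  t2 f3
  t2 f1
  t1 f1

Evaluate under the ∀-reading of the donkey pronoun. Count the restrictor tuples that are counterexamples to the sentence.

5

"him" takes "a tenant" as antecedent and "it" takes "a flat"; both are donkey pronouns co-varying with the restrictor.
Strong reading: for every (l,f,t) with let(l,f,t), insured(t,f).
Restrictor triples: (l1,f2,t2)→insured(t2,f2) ✗  (l2,f2,t2)→insured(t2,f2) ✗  (l2,f3,t3)→insured(t3,f3) ✓  (l3,f1,t1)→insured(t1,f1) ✓  (l3,f2,t3)→insured(t3,f2) ✗  (l3,f3,t1)→insured(t1,f3) ✓  (l4,f1,t1)→insured(t1,f1) ✓  (l4,f1,t2)→insured(t2,f1) ✓  (l4,f1,t3)→insured(t3,f1) ✗  (l4,f2,t2)→insured(t2,f2) ✗  (l4,f3,t3)→insured(t3,f3) ✓
Counterexamples (restrictor triples failing the scope): 5.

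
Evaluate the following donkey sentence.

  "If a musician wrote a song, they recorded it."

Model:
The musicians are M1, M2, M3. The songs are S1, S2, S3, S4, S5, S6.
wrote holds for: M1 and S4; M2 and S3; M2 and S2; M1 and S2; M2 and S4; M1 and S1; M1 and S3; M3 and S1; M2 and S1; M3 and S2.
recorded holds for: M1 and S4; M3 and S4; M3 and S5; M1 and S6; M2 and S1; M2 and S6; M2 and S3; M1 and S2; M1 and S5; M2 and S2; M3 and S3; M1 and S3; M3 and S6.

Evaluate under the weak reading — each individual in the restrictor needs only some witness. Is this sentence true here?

"it" takes "a song" as antecedent — a donkey pronoun bound across the clause boundary.
Weak reading: every musician m with some wrote-song has at least one wrote-song s such that recorded(m,s).
Per musician: M1:✓  M2:✓  M3:✗
M3 has no witness among its wrote-songs.

False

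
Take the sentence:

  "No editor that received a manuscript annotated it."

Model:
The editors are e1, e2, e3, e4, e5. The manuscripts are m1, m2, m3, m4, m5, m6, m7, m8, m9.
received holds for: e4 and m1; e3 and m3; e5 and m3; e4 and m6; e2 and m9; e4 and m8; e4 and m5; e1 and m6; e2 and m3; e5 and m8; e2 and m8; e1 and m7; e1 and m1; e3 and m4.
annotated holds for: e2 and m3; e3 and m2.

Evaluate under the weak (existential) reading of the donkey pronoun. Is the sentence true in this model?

"it" takes "a manuscript" as antecedent — a donkey pronoun bound across the clause boundary.
Truth condition: for no (e,m) with received(e,m) does annotated(e,m) hold.
Restrictor pairs — does the scope hold? (e1,m1):fails  (e1,m6):fails  (e1,m7):fails  (e2,m3):holds  (e2,m8):fails  (e2,m9):fails  (e3,m3):fails  (e3,m4):fails  (e4,m1):fails  (e4,m5):fails  (e4,m6):fails  (e4,m8):fails  (e5,m3):fails  (e5,m8):fails
Scope holds for 1 pair(s), so the sentence is false.

False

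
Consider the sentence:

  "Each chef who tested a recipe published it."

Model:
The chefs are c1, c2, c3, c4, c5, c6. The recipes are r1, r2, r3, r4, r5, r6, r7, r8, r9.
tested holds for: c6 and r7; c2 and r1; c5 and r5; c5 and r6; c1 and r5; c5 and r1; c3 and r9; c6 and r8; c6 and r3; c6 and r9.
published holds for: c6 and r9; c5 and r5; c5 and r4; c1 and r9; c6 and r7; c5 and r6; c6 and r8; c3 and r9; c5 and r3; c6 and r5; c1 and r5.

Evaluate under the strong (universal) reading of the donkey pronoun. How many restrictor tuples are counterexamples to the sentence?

"it" takes "a recipe" as antecedent — a donkey pronoun bound across the clause boundary.
Strong reading: for every (c,r) with tested(c,r), published(c,r).
Restrictor pairs: (c1,r5) ✓  (c2,r1) ✗  (c3,r9) ✓  (c5,r1) ✗  (c5,r5) ✓  (c5,r6) ✓  (c6,r3) ✗  (c6,r7) ✓  (c6,r8) ✓  (c6,r9) ✓
Counterexamples (restrictor pairs failing the scope): 3.

3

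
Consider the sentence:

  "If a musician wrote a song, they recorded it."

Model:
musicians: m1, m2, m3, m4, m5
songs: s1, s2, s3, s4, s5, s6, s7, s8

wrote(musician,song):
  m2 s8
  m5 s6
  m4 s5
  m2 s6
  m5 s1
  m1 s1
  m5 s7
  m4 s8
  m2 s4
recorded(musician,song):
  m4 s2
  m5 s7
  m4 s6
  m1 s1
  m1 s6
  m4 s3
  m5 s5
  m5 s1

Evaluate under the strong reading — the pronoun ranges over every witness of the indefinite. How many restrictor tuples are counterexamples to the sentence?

6

"it" takes "a song" as antecedent — a donkey pronoun bound across the clause boundary.
Strong reading: for every (m,s) with wrote(m,s), recorded(m,s).
Restrictor pairs: (m1,s1) ✓  (m2,s4) ✗  (m2,s6) ✗  (m2,s8) ✗  (m4,s5) ✗  (m4,s8) ✗  (m5,s1) ✓  (m5,s6) ✗  (m5,s7) ✓
Counterexamples (restrictor pairs failing the scope): 6.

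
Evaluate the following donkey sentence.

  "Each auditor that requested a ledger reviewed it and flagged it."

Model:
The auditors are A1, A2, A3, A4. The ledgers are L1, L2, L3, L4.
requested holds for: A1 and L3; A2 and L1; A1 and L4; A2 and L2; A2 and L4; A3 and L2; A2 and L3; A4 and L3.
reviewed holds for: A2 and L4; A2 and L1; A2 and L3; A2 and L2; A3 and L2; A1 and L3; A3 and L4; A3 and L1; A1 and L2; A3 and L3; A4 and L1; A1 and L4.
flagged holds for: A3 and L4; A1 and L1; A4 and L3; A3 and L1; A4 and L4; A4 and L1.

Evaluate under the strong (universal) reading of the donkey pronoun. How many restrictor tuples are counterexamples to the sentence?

"it" takes "a ledger" as antecedent — a donkey pronoun bound across the clause boundary.
Strong reading: for every (a,l) with requested(a,l), reviewed(a,l) ∧ flagged(a,l).
Restrictor pairs: (A1,L3) ✗  (A1,L4) ✗  (A2,L1) ✗  (A2,L2) ✗  (A2,L3) ✗  (A2,L4) ✗  (A3,L2) ✗  (A4,L3) ✗
Counterexamples (restrictor pairs failing the scope): 8.

8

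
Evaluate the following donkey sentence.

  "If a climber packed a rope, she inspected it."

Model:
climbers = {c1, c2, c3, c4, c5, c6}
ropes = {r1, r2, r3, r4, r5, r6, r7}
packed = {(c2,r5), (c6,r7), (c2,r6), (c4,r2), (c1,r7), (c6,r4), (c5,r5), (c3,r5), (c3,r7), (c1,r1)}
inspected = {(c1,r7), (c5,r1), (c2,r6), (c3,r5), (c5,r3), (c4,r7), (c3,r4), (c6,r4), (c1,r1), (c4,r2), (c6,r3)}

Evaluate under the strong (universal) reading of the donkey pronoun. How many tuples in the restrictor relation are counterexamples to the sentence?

"it" takes "a rope" as antecedent — a donkey pronoun bound across the clause boundary.
Strong reading: for every (c,r) with packed(c,r), inspected(c,r).
Restrictor pairs: (c1,r1) ✓  (c1,r7) ✓  (c2,r5) ✗  (c2,r6) ✓  (c3,r5) ✓  (c3,r7) ✗  (c4,r2) ✓  (c5,r5) ✗  (c6,r4) ✓  (c6,r7) ✗
Counterexamples (restrictor pairs failing the scope): 4.

4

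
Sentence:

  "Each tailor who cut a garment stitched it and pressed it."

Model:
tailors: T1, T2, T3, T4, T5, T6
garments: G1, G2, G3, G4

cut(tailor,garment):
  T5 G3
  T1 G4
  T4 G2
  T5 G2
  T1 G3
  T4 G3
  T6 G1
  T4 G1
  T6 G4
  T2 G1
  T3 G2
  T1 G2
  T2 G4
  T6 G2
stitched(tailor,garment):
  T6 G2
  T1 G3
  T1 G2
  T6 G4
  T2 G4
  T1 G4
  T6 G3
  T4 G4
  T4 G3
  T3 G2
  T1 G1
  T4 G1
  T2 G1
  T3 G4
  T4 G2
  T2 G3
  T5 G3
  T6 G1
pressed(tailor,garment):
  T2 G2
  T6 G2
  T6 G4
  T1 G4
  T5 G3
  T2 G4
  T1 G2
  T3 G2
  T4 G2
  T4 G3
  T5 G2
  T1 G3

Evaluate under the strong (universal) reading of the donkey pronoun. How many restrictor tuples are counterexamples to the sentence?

"it" takes "a garment" as antecedent — a donkey pronoun bound across the clause boundary.
Strong reading: for every (t,g) with cut(t,g), stitched(t,g) ∧ pressed(t,g).
Restrictor pairs: (T1,G2) ✓  (T1,G3) ✓  (T1,G4) ✓  (T2,G1) ✗  (T2,G4) ✓  (T3,G2) ✓  (T4,G1) ✗  (T4,G2) ✓  (T4,G3) ✓  (T5,G2) ✗  (T5,G3) ✓  (T6,G1) ✗  (T6,G2) ✓  (T6,G4) ✓
Counterexamples (restrictor pairs failing the scope): 4.

4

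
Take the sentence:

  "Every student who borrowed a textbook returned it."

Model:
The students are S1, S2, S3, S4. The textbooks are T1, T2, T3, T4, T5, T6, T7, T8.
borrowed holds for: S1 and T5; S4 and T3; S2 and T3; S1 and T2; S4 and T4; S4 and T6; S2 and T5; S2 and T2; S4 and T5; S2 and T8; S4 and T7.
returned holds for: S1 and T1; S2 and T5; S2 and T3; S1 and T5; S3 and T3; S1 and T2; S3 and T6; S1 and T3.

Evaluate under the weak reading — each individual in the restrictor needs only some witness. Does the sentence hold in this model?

"it" takes "a textbook" as antecedent — a donkey pronoun bound across the clause boundary.
Weak reading: every student s with some borrowed-textbook has at least one borrowed-textbook t such that returned(s,t).
Per student: S1:✓  S2:✓  S4:✗
S4 has no witness among its borrowed-textbooks.

False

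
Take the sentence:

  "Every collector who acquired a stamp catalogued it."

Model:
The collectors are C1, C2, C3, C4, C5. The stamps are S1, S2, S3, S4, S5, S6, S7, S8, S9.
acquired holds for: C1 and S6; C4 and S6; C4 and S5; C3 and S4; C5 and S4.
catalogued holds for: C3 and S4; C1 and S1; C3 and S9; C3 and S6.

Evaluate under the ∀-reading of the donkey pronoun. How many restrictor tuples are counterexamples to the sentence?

4

"it" takes "a stamp" as antecedent — a donkey pronoun bound across the clause boundary.
Strong reading: for every (c,s) with acquired(c,s), catalogued(c,s).
Restrictor pairs: (C1,S6) ✗  (C3,S4) ✓  (C4,S5) ✗  (C4,S6) ✗  (C5,S4) ✗
Counterexamples (restrictor pairs failing the scope): 4.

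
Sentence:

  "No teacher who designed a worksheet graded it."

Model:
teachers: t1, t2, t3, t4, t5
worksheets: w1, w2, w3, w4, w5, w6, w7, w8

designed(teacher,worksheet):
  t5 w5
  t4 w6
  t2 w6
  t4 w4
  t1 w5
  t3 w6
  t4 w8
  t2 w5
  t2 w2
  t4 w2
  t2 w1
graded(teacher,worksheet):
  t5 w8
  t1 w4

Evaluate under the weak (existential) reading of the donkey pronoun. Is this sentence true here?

"it" takes "a worksheet" as antecedent — a donkey pronoun bound across the clause boundary.
Truth condition: for no (t,w) with designed(t,w) does graded(t,w) hold.
Restrictor pairs — does the scope hold? (t1,w5):fails  (t2,w1):fails  (t2,w2):fails  (t2,w5):fails  (t2,w6):fails  (t3,w6):fails  (t4,w2):fails  (t4,w4):fails  (t4,w6):fails  (t4,w8):fails  (t5,w5):fails
Scope holds for no restrictor pair, so the sentence is true.

True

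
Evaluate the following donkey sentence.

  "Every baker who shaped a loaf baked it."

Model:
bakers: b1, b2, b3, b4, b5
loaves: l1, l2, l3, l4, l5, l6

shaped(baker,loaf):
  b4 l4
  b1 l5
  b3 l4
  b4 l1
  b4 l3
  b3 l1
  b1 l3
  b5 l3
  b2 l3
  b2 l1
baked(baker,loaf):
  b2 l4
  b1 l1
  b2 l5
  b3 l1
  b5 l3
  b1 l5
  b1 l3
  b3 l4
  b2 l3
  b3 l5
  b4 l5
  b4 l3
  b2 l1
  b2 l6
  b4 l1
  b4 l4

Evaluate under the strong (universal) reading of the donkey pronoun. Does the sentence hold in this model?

True

"it" takes "a loaf" as antecedent — a donkey pronoun bound across the clause boundary.
Strong reading: for every (b,l) with shaped(b,l), baked(b,l).
Restrictor pairs: (b1,l3) ✓  (b1,l5) ✓  (b2,l1) ✓  (b2,l3) ✓  (b3,l1) ✓  (b3,l4) ✓  (b4,l1) ✓  (b4,l3) ✓  (b4,l4) ✓  (b5,l3) ✓
Every restrictor pair satisfies the scope.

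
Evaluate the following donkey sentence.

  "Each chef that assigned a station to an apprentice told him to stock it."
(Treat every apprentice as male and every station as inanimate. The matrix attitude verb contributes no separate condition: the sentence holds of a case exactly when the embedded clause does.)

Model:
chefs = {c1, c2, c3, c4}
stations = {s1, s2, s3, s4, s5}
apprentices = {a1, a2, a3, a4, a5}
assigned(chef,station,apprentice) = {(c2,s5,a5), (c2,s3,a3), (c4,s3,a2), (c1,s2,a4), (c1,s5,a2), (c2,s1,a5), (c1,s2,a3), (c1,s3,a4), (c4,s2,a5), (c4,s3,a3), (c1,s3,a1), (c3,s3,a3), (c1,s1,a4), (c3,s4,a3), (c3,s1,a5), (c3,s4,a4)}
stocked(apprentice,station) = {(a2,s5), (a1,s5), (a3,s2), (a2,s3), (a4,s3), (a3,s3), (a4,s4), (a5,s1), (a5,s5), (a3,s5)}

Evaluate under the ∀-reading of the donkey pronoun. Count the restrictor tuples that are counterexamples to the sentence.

5

"him" takes "an apprentice" as antecedent and "it" takes "a station"; both are donkey pronouns co-varying with the restrictor.
Strong reading: for every (c,s,a) with assigned(c,s,a), stocked(a,s).
Restrictor triples: (c1,s1,a4)→stocked(a4,s1) ✗  (c1,s2,a3)→stocked(a3,s2) ✓  (c1,s2,a4)→stocked(a4,s2) ✗  (c1,s3,a1)→stocked(a1,s3) ✗  (c1,s3,a4)→stocked(a4,s3) ✓  (c1,s5,a2)→stocked(a2,s5) ✓  (c2,s1,a5)→stocked(a5,s1) ✓  (c2,s3,a3)→stocked(a3,s3) ✓  (c2,s5,a5)→stocked(a5,s5) ✓  (c3,s1,a5)→stocked(a5,s1) ✓  (c3,s3,a3)→stocked(a3,s3) ✓  (c3,s4,a3)→stocked(a3,s4) ✗  (c3,s4,a4)→stocked(a4,s4) ✓  (c4,s2,a5)→stocked(a5,s2) ✗  (c4,s3,a2)→stocked(a2,s3) ✓  (c4,s3,a3)→stocked(a3,s3) ✓
Counterexamples (restrictor triples failing the scope): 5.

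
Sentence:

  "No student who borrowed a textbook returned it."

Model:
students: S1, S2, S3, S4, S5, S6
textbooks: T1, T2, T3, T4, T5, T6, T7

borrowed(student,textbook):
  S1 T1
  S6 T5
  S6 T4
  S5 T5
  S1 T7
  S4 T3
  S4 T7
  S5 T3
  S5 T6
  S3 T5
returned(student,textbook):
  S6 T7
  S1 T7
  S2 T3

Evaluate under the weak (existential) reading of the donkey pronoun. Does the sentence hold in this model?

False

"it" takes "a textbook" as antecedent — a donkey pronoun bound across the clause boundary.
Truth condition: for no (s,t) with borrowed(s,t) does returned(s,t) hold.
Restrictor pairs — does the scope hold? (S1,T1):fails  (S1,T7):holds  (S3,T5):fails  (S4,T3):fails  (S4,T7):fails  (S5,T3):fails  (S5,T5):fails  (S5,T6):fails  (S6,T4):fails  (S6,T5):fails
Scope holds for 1 pair(s), so the sentence is false.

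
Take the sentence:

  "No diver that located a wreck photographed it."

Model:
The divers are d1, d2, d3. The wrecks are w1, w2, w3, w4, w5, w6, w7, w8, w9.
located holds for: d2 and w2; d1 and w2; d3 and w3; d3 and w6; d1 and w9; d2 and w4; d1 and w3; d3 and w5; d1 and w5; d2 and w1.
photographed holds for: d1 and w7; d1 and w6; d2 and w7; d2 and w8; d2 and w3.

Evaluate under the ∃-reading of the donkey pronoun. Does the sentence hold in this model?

"it" takes "a wreck" as antecedent — a donkey pronoun bound across the clause boundary.
Truth condition: for no (d,w) with located(d,w) does photographed(d,w) hold.
Restrictor pairs — does the scope hold? (d1,w2):fails  (d1,w3):fails  (d1,w5):fails  (d1,w9):fails  (d2,w1):fails  (d2,w2):fails  (d2,w4):fails  (d3,w3):fails  (d3,w5):fails  (d3,w6):fails
Scope holds for no restrictor pair, so the sentence is true.

True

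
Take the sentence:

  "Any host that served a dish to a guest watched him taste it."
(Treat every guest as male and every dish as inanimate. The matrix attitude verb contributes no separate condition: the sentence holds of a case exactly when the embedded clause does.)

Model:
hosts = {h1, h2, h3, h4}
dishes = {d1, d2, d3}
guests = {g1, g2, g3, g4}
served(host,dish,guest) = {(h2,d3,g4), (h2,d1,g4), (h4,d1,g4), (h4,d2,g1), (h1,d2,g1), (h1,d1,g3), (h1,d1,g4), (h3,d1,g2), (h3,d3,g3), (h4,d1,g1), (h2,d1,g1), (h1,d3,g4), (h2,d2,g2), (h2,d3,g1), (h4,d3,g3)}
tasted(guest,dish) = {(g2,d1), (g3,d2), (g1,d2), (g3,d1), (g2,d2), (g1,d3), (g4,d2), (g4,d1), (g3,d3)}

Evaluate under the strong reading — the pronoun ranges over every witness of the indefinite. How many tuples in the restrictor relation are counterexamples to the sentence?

"him" takes "a guest" as antecedent and "it" takes "a dish"; both are donkey pronouns co-varying with the restrictor.
Strong reading: for every (h,d,g) with served(h,d,g), tasted(g,d).
Restrictor triples: (h1,d1,g3)→tasted(g3,d1) ✓  (h1,d1,g4)→tasted(g4,d1) ✓  (h1,d2,g1)→tasted(g1,d2) ✓  (h1,d3,g4)→tasted(g4,d3) ✗  (h2,d1,g1)→tasted(g1,d1) ✗  (h2,d1,g4)→tasted(g4,d1) ✓  (h2,d2,g2)→tasted(g2,d2) ✓  (h2,d3,g1)→tasted(g1,d3) ✓  (h2,d3,g4)→tasted(g4,d3) ✗  (h3,d1,g2)→tasted(g2,d1) ✓  (h3,d3,g3)→tasted(g3,d3) ✓  (h4,d1,g1)→tasted(g1,d1) ✗  (h4,d1,g4)→tasted(g4,d1) ✓  (h4,d2,g1)→tasted(g1,d2) ✓  (h4,d3,g3)→tasted(g3,d3) ✓
Counterexamples (restrictor triples failing the scope): 4.

4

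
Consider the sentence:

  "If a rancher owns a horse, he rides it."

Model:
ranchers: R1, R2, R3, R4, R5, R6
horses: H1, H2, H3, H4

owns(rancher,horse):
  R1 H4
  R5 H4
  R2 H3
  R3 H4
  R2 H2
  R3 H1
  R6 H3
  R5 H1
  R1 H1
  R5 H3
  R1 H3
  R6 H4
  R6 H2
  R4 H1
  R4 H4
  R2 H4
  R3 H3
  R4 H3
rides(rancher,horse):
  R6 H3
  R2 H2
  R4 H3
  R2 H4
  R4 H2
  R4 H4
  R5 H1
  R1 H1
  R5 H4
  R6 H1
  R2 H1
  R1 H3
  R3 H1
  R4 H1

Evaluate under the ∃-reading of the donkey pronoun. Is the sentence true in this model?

"it" takes "a horse" as antecedent — a donkey pronoun bound across the clause boundary.
Weak reading: every rancher r with some owns-horse has at least one owns-horse h such that rides(r,h).
Per rancher: R1:✓  R2:✓  R3:✓  R4:✓  R5:✓  R6:✓
Every rancher in the restrictor has a witness.

True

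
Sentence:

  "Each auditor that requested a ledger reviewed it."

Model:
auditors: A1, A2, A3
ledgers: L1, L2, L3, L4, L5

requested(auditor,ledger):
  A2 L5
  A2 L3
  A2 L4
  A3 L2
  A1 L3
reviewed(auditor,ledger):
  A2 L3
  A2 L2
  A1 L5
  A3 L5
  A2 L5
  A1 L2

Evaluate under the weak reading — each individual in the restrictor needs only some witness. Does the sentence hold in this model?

False

"it" takes "a ledger" as antecedent — a donkey pronoun bound across the clause boundary.
Weak reading: every auditor a with some requested-ledger has at least one requested-ledger l such that reviewed(a,l).
Per auditor: A1:✗  A2:✓  A3:✗
A1 has no witness among its requested-ledgers.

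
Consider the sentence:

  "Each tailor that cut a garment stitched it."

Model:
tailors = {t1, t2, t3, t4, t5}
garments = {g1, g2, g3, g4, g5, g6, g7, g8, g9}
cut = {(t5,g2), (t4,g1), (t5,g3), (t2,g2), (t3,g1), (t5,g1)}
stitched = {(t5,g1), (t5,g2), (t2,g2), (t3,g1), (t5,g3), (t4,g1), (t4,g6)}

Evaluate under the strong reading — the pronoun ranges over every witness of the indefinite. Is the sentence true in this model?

True

"it" takes "a garment" as antecedent — a donkey pronoun bound across the clause boundary.
Strong reading: for every (t,g) with cut(t,g), stitched(t,g).
Restrictor pairs: (t2,g2) ✓  (t3,g1) ✓  (t4,g1) ✓  (t5,g1) ✓  (t5,g2) ✓  (t5,g3) ✓
Every restrictor pair satisfies the scope.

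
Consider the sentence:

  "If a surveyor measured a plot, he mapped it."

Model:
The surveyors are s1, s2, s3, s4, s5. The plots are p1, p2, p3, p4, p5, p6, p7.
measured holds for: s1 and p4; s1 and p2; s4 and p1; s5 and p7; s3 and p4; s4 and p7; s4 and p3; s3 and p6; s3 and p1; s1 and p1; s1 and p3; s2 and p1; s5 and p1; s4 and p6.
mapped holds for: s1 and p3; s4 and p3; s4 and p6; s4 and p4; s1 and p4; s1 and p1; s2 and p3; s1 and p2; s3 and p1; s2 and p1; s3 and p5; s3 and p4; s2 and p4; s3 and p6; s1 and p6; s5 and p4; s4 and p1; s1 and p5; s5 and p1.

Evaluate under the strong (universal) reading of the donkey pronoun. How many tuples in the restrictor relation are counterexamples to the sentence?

2

"it" takes "a plot" as antecedent — a donkey pronoun bound across the clause boundary.
Strong reading: for every (s,p) with measured(s,p), mapped(s,p).
Restrictor pairs: (s1,p1) ✓  (s1,p2) ✓  (s1,p3) ✓  (s1,p4) ✓  (s2,p1) ✓  (s3,p1) ✓  (s3,p4) ✓  (s3,p6) ✓  (s4,p1) ✓  (s4,p3) ✓  (s4,p6) ✓  (s4,p7) ✗  (s5,p1) ✓  (s5,p7) ✗
Counterexamples (restrictor pairs failing the scope): 2.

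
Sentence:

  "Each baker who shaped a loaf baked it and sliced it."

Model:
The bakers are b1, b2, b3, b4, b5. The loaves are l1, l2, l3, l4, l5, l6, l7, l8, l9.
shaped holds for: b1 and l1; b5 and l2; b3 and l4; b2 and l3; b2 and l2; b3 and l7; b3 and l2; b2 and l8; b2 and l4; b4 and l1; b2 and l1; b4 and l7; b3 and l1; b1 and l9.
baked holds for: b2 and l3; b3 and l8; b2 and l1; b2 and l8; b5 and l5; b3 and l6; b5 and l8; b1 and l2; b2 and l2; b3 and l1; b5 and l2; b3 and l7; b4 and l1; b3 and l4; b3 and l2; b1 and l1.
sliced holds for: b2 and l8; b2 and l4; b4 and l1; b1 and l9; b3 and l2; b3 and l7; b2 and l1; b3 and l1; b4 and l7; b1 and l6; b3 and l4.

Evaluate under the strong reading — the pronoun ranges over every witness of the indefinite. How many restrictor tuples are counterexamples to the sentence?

7

"it" takes "a loaf" as antecedent — a donkey pronoun bound across the clause boundary.
Strong reading: for every (b,l) with shaped(b,l), baked(b,l) ∧ sliced(b,l).
Restrictor pairs: (b1,l1) ✗  (b1,l9) ✗  (b2,l1) ✓  (b2,l2) ✗  (b2,l3) ✗  (b2,l4) ✗  (b2,l8) ✓  (b3,l1) ✓  (b3,l2) ✓  (b3,l4) ✓  (b3,l7) ✓  (b4,l1) ✓  (b4,l7) ✗  (b5,l2) ✗
Counterexamples (restrictor pairs failing the scope): 7.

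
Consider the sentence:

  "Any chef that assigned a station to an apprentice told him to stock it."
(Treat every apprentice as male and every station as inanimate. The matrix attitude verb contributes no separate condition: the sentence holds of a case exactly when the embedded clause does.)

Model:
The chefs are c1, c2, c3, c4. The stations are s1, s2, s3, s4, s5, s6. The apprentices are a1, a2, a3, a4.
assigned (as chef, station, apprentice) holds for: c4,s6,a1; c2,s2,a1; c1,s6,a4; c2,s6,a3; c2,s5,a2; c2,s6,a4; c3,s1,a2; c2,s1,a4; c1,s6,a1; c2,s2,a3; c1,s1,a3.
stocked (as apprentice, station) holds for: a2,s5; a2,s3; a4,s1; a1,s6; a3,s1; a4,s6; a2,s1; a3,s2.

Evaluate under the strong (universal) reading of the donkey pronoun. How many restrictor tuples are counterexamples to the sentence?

2

"him" takes "an apprentice" as antecedent and "it" takes "a station"; both are donkey pronouns co-varying with the restrictor.
Strong reading: for every (c,s,a) with assigned(c,s,a), stocked(a,s).
Restrictor triples: (c1,s1,a3)→stocked(a3,s1) ✓  (c1,s6,a1)→stocked(a1,s6) ✓  (c1,s6,a4)→stocked(a4,s6) ✓  (c2,s1,a4)→stocked(a4,s1) ✓  (c2,s2,a1)→stocked(a1,s2) ✗  (c2,s2,a3)→stocked(a3,s2) ✓  (c2,s5,a2)→stocked(a2,s5) ✓  (c2,s6,a3)→stocked(a3,s6) ✗  (c2,s6,a4)→stocked(a4,s6) ✓  (c3,s1,a2)→stocked(a2,s1) ✓  (c4,s6,a1)→stocked(a1,s6) ✓
Counterexamples (restrictor triples failing the scope): 2.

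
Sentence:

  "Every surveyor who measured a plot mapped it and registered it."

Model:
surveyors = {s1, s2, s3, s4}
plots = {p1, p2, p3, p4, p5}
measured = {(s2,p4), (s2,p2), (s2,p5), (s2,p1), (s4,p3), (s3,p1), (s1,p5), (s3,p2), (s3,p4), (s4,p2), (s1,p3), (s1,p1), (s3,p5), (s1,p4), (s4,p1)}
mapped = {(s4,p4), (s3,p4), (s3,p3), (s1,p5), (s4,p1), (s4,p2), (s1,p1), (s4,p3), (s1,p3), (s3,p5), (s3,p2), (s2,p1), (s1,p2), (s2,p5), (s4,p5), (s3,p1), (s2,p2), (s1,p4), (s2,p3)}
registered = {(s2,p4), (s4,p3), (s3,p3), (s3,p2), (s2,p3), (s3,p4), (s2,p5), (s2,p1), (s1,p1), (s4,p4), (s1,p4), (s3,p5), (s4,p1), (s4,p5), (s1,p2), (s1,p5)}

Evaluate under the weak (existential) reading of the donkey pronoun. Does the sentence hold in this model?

True

"it" takes "a plot" as antecedent — a donkey pronoun bound across the clause boundary.
Weak reading: every surveyor s with some measured-plot has at least one measured-plot p such that mapped(s,p) ∧ registered(s,p).
Per surveyor: s1:✓  s2:✓  s3:✓  s4:✓
Every surveyor in the restrictor has a witness.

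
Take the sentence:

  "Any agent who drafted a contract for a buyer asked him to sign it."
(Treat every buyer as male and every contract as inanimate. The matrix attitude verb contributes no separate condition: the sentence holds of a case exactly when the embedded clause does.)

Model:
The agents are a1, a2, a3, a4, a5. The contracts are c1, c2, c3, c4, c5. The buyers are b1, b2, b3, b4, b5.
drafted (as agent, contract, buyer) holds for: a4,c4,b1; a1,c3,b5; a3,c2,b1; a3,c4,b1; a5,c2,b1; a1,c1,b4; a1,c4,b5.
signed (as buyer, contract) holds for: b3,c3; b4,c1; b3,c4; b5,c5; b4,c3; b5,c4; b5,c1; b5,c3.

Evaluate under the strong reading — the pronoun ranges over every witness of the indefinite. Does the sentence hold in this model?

False

"him" takes "a buyer" as antecedent and "it" takes "a contract"; both are donkey pronouns co-varying with the restrictor.
Strong reading: for every (a,c,b) with drafted(a,c,b), signed(b,c).
Restrictor triples: (a1,c1,b4)→signed(b4,c1) ✓  (a1,c3,b5)→signed(b5,c3) ✓  (a1,c4,b5)→signed(b5,c4) ✓  (a3,c2,b1)→signed(b1,c2) ✗  (a3,c4,b1)→signed(b1,c4) ✗  (a4,c4,b1)→signed(b1,c4) ✗  (a5,c2,b1)→signed(b1,c2) ✗
Counterexample: (a3,c2,b1) — signed(b1,c2) does not hold.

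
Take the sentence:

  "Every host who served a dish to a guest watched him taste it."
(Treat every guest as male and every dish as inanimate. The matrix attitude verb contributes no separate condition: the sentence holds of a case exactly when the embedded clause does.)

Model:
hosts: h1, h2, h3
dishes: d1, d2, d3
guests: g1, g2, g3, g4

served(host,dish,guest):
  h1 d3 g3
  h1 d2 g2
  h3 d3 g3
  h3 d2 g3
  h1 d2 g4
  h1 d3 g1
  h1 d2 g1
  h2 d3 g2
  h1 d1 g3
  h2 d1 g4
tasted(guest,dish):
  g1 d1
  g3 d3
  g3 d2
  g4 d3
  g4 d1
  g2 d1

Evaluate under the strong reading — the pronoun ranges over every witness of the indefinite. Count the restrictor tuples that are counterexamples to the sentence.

6

"him" takes "a guest" as antecedent and "it" takes "a dish"; both are donkey pronouns co-varying with the restrictor.
Strong reading: for every (h,d,g) with served(h,d,g), tasted(g,d).
Restrictor triples: (h1,d1,g3)→tasted(g3,d1) ✗  (h1,d2,g1)→tasted(g1,d2) ✗  (h1,d2,g2)→tasted(g2,d2) ✗  (h1,d2,g4)→tasted(g4,d2) ✗  (h1,d3,g1)→tasted(g1,d3) ✗  (h1,d3,g3)→tasted(g3,d3) ✓  (h2,d1,g4)→tasted(g4,d1) ✓  (h2,d3,g2)→tasted(g2,d3) ✗  (h3,d2,g3)→tasted(g3,d2) ✓  (h3,d3,g3)→tasted(g3,d3) ✓
Counterexamples (restrictor triples failing the scope): 6.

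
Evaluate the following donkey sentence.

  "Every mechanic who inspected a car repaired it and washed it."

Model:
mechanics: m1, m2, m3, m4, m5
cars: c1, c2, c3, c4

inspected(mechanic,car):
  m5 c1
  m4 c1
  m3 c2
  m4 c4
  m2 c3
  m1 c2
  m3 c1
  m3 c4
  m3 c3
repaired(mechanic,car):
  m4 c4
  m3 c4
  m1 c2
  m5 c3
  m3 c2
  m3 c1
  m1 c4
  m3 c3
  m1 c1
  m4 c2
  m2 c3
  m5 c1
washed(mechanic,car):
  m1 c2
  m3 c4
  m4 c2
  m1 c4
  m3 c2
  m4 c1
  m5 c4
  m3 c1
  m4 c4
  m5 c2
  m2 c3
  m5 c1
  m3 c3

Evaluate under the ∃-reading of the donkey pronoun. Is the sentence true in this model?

"it" takes "a car" as antecedent — a donkey pronoun bound across the clause boundary.
Weak reading: every mechanic m with some inspected-car has at least one inspected-car c such that repaired(m,c) ∧ washed(m,c).
Per mechanic: m1:✓  m2:✓  m3:✓  m4:✓  m5:✓
Every mechanic in the restrictor has a witness.

True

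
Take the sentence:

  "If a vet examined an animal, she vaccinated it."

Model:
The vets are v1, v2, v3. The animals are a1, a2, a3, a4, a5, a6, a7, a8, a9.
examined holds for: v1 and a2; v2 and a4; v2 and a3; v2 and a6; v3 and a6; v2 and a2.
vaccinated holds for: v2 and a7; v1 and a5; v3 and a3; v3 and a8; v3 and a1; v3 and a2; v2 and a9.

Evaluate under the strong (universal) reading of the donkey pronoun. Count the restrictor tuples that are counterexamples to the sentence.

6

"it" takes "an animal" as antecedent — a donkey pronoun bound across the clause boundary.
Strong reading: for every (v,a) with examined(v,a), vaccinated(v,a).
Restrictor pairs: (v1,a2) ✗  (v2,a2) ✗  (v2,a3) ✗  (v2,a4) ✗  (v2,a6) ✗  (v3,a6) ✗
Counterexamples (restrictor pairs failing the scope): 6.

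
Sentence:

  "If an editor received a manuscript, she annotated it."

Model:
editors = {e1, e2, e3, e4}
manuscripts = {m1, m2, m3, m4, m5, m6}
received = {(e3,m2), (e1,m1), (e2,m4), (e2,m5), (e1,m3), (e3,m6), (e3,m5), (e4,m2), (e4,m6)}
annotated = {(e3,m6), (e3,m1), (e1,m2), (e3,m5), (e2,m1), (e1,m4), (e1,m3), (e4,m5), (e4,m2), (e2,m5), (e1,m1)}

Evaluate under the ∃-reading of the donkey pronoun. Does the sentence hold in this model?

"it" takes "a manuscript" as antecedent — a donkey pronoun bound across the clause boundary.
Weak reading: every editor e with some received-manuscript has at least one received-manuscript m such that annotated(e,m).
Per editor: e1:✓  e2:✓  e3:✓  e4:✓
Every editor in the restrictor has a witness.

True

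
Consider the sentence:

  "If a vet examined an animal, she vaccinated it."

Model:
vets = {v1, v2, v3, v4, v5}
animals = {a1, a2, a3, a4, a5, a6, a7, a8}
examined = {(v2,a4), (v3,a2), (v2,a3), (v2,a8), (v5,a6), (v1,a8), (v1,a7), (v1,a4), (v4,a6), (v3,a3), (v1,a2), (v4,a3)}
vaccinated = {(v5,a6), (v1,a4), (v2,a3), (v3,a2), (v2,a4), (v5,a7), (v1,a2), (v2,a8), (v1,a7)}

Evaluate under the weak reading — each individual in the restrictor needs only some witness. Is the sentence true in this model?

"it" takes "an animal" as antecedent — a donkey pronoun bound across the clause boundary.
Weak reading: every vet v with some examined-animal has at least one examined-animal a such that vaccinated(v,a).
Per vet: v1:✓  v2:✓  v3:✓  v4:✗  v5:✓
v4 has no witness among its examined-animals.

False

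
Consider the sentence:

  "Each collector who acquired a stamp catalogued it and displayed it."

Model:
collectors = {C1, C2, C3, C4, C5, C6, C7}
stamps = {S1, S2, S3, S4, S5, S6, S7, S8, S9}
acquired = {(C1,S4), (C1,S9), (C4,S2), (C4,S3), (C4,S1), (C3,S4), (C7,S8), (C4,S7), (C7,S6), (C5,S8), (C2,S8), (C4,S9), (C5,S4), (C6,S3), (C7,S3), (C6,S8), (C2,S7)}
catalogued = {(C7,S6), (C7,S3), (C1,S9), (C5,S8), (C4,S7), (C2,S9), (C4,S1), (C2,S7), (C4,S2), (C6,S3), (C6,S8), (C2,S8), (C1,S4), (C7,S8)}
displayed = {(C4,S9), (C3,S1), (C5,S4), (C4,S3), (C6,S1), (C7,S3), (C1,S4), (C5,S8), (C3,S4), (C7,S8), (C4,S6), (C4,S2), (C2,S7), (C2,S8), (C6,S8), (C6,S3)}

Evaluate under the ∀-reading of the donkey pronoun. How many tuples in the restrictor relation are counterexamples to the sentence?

8

"it" takes "a stamp" as antecedent — a donkey pronoun bound across the clause boundary.
Strong reading: for every (c,s) with acquired(c,s), catalogued(c,s) ∧ displayed(c,s).
Restrictor pairs: (C1,S4) ✓  (C1,S9) ✗  (C2,S7) ✓  (C2,S8) ✓  (C3,S4) ✗  (C4,S1) ✗  (C4,S2) ✓  (C4,S3) ✗  (C4,S7) ✗  (C4,S9) ✗  (C5,S4) ✗  (C5,S8) ✓  (C6,S3) ✓  (C6,S8) ✓  (C7,S3) ✓  (C7,S6) ✗  (C7,S8) ✓
Counterexamples (restrictor pairs failing the scope): 8.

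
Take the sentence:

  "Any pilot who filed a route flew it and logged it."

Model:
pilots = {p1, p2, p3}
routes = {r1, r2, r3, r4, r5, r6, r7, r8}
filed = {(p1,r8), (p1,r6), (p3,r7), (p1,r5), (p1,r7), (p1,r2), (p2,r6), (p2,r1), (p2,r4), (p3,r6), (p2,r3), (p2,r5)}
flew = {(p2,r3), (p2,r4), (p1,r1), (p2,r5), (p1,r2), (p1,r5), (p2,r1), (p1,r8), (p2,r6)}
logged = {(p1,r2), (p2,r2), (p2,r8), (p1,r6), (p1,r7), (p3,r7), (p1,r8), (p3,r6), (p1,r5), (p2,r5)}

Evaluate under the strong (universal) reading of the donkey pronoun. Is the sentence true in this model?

"it" takes "a route" as antecedent — a donkey pronoun bound across the clause boundary.
Strong reading: for every (p,r) with filed(p,r), flew(p,r) ∧ logged(p,r).
Restrictor pairs: (p1,r2) ✓  (p1,r5) ✓  (p1,r6) ✗  (p1,r7) ✗  (p1,r8) ✓  (p2,r1) ✗  (p2,r3) ✗  (p2,r4) ✗  (p2,r5) ✓  (p2,r6) ✗  (p3,r6) ✗  (p3,r7) ✗
Counterexample: (p1,r6) is in filed but fails the scope.

False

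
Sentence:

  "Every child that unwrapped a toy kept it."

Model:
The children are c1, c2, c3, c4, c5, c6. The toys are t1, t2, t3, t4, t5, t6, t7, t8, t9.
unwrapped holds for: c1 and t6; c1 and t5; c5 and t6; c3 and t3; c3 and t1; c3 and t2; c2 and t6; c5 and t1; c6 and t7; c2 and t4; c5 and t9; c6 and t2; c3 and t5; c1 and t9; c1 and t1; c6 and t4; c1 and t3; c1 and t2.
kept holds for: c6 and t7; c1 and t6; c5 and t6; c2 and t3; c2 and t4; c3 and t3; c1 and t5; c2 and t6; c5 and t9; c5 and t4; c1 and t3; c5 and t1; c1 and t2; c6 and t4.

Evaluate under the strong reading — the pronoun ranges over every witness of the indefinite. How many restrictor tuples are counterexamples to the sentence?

"it" takes "a toy" as antecedent — a donkey pronoun bound across the clause boundary.
Strong reading: for every (c,t) with unwrapped(c,t), kept(c,t).
Restrictor pairs: (c1,t1) ✗  (c1,t2) ✓  (c1,t3) ✓  (c1,t5) ✓  (c1,t6) ✓  (c1,t9) ✗  (c2,t4) ✓  (c2,t6) ✓  (c3,t1) ✗  (c3,t2) ✗  (c3,t3) ✓  (c3,t5) ✗  (c5,t1) ✓  (c5,t6) ✓  (c5,t9) ✓  (c6,t2) ✗  (c6,t4) ✓  (c6,t7) ✓
Counterexamples (restrictor pairs failing the scope): 6.

6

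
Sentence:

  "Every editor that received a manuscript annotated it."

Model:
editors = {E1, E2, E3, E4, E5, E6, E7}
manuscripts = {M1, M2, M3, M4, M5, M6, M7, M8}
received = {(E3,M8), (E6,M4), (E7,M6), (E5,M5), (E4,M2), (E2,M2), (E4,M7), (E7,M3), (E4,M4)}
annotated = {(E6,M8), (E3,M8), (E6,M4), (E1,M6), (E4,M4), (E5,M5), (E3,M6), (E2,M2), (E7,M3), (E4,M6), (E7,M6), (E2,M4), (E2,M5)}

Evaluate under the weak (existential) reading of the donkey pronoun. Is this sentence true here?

True

"it" takes "a manuscript" as antecedent — a donkey pronoun bound across the clause boundary.
Weak reading: every editor e with some received-manuscript has at least one received-manuscript m such that annotated(e,m).
Per editor: E2:✓  E3:✓  E4:✓  E5:✓  E6:✓  E7:✓
Every editor in the restrictor has a witness.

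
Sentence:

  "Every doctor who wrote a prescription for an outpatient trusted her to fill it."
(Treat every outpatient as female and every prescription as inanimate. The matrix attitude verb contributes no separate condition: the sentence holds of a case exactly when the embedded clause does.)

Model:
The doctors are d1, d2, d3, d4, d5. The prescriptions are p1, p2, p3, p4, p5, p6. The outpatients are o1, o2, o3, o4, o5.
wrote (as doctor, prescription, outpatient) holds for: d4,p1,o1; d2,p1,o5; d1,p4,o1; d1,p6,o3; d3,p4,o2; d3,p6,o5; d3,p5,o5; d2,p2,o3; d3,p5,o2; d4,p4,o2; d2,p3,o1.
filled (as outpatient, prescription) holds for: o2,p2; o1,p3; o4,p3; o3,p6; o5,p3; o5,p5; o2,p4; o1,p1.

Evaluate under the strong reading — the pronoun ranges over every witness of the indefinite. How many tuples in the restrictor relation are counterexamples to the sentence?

"her" takes "an outpatient" as antecedent and "it" takes "a prescription"; both are donkey pronouns co-varying with the restrictor.
Strong reading: for every (d,p,o) with wrote(d,p,o), filled(o,p).
Restrictor triples: (d1,p4,o1)→filled(o1,p4) ✗  (d1,p6,o3)→filled(o3,p6) ✓  (d2,p1,o5)→filled(o5,p1) ✗  (d2,p2,o3)→filled(o3,p2) ✗  (d2,p3,o1)→filled(o1,p3) ✓  (d3,p4,o2)→filled(o2,p4) ✓  (d3,p5,o2)→filled(o2,p5) ✗  (d3,p5,o5)→filled(o5,p5) ✓  (d3,p6,o5)→filled(o5,p6) ✗  (d4,p1,o1)→filled(o1,p1) ✓  (d4,p4,o2)→filled(o2,p4) ✓
Counterexamples (restrictor triples failing the scope): 5.

5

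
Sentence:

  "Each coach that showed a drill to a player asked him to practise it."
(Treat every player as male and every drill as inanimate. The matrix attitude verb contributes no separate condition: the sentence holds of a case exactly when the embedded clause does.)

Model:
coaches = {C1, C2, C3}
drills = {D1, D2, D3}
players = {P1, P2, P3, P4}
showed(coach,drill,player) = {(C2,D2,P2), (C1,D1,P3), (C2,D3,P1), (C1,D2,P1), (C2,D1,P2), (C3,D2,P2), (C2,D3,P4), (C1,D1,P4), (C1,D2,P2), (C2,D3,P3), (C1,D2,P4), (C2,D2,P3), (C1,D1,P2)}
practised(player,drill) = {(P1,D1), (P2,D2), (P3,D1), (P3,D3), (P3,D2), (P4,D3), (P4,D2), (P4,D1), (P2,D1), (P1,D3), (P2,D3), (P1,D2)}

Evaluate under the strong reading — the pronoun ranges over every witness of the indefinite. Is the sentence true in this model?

True

"him" takes "a player" as antecedent and "it" takes "a drill"; both are donkey pronouns co-varying with the restrictor.
Strong reading: for every (c,d,p) with showed(c,d,p), practised(p,d).
Restrictor triples: (C1,D1,P2)→practised(P2,D1) ✓  (C1,D1,P3)→practised(P3,D1) ✓  (C1,D1,P4)→practised(P4,D1) ✓  (C1,D2,P1)→practised(P1,D2) ✓  (C1,D2,P2)→practised(P2,D2) ✓  (C1,D2,P4)→practised(P4,D2) ✓  (C2,D1,P2)→practised(P2,D1) ✓  (C2,D2,P2)→practised(P2,D2) ✓  (C2,D2,P3)→practised(P3,D2) ✓  (C2,D3,P1)→practised(P1,D3) ✓  (C2,D3,P3)→practised(P3,D3) ✓  (C2,D3,P4)→practised(P4,D3) ✓  (C3,D2,P2)→practised(P2,D2) ✓
Every restrictor triple satisfies the scope.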